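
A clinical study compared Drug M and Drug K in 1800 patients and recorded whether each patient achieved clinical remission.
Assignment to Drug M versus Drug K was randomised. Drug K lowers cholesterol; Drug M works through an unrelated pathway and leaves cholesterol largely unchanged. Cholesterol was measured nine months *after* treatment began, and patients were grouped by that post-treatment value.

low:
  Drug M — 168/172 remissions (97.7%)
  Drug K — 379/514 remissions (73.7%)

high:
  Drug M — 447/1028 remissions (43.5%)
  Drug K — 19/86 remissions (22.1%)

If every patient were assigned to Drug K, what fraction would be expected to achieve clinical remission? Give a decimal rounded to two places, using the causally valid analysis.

0.66

Within every cholesterol level Drug M has the higher rate, yet pooled Drug K does — Simpson's reversal.
Cholesterol lies on the pathway drug → cholesterol → outcome, so adjusting for it blocks the indirect effect. For the total causal effect of drug, use the unadjusted pooled rates.
So P(outcome | do(Drug K)) is just the pooled rate for Drug K: 398/600 = 0.663.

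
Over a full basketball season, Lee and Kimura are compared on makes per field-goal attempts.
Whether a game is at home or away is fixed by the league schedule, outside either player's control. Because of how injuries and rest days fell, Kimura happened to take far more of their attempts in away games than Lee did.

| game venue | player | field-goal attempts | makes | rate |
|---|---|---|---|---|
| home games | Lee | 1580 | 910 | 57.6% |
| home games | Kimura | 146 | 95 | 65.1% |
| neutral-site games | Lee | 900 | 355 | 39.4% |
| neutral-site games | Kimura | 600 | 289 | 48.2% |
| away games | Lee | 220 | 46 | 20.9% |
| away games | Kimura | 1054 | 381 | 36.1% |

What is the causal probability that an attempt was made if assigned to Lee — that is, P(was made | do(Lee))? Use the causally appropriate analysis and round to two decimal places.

0.41

Game venue is set before the player has any effect — it is not caused by the player — and it independently drives the outcome. That makes it a confounder, so the causal comparison is within game venue levels.
Standardising Lee to the population game venue mix: 0.384·910/1580 + 0.333·355/900 + 0.283·46/220 = 0.412.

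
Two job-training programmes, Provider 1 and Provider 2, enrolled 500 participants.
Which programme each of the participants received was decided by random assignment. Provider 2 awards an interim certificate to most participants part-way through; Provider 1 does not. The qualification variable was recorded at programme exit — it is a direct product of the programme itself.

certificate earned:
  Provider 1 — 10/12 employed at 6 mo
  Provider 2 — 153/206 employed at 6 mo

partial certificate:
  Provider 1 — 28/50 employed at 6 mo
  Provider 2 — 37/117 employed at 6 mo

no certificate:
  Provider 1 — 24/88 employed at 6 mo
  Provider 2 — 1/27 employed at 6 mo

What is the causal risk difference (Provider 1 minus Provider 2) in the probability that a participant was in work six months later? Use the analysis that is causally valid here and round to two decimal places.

-0.13

The qualification attained during the programme-specific comparison favours Provider 1 throughout, but the pooled figures favour Provider 2. The question is whether to condition on qualification attained during the programme.
Qualification attained during the programme is downstream of the programme. One should not condition on a consequence of treatment, so the overall rates are the right comparison.
The causal difference is the pooled difference: 0.413 − 0.546 = -0.132.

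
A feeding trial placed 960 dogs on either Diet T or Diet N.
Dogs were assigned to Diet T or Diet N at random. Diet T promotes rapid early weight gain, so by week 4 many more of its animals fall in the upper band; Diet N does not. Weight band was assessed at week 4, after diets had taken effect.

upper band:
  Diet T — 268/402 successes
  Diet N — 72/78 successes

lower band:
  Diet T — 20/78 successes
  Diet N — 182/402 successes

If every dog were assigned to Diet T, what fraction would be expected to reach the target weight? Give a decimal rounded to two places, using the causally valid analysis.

Diet N is higher inside every week-4 weight band stratum but Diet T is higher in aggregate. Whether to stratify depends on how week-4 weight band relates to the diet.
Week-4 weight band is recorded after the diet and is itself shifted by it — it sits on the causal path from diet to outcome. Conditioning on a mediator would strip out part of the effect we want; the pooled comparison gives the total causal effect.
So P(outcome | do(Diet T)) is just the pooled rate for Diet T: 288/480 = 0.600.

0.60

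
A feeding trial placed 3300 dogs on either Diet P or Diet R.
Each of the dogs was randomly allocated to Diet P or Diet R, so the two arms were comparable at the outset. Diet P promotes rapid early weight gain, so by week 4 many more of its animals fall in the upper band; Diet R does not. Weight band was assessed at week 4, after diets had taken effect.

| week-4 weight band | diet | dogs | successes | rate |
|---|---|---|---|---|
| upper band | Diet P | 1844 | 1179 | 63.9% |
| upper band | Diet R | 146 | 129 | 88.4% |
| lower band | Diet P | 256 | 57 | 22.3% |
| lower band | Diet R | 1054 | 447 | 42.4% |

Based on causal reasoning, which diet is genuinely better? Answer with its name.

Diet P

The distribution of week-4 weight band is itself part of what the diet does — it is an intermediate outcome. Holding it fixed would remove that part of the effect; the total effect is the pooled difference.
Pooled: Diet P 58.9% vs Diet R 48.0%; Diet P is higher overall.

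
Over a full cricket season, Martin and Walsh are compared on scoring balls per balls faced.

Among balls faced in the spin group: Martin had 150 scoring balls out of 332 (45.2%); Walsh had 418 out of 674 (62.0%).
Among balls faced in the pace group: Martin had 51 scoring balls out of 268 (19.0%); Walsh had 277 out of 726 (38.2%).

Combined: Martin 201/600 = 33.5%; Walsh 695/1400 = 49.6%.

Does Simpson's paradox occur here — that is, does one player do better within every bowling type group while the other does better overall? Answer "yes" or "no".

Within each bowling type level (spin 45.2% vs 62.0%; pace 19.0% vs 38.2%), Walsh has the higher rate every time. Pooled: 33.5% vs 49.6% — Walsh has the higher rate overall. They agree.

no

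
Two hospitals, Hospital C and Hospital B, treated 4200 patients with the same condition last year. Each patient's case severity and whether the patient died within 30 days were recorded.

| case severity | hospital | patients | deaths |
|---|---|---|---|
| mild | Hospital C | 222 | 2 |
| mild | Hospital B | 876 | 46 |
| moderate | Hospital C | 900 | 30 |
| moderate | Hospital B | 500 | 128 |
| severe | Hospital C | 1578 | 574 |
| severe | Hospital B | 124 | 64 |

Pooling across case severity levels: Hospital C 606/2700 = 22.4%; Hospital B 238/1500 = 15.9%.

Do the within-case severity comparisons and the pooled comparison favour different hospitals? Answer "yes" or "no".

Within each case severity level (mild 0.9% vs 5.3%; moderate 3.3% vs 25.6%; severe 36.4% vs 51.6%), Hospital C has the lower rate every time. Pooled: 22.4% vs 15.9% — Hospital B has the lower rate overall. The two comparisons disagree.

yes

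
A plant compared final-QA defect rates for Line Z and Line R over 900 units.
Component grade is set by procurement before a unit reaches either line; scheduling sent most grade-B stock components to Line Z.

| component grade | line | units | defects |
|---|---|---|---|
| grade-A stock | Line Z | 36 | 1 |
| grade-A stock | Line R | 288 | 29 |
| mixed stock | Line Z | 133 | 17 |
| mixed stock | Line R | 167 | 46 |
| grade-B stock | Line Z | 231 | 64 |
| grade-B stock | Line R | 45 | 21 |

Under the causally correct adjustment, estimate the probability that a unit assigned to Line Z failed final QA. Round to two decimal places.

0.14

Line Z is lower inside every component grade stratum but Line R is lower in aggregate. Whether to stratify depends on how component grade relates to the line.
The imbalance in component grade arose from how units were allocated, not from anything the line did; and component grade independently affects the outcome. The pooled gap is confounded — condition on component grade.
Standardising Line Z to the population component grade mix: 0.360·1/36 + 0.333·17/133 + 0.307·64/231 = 0.138.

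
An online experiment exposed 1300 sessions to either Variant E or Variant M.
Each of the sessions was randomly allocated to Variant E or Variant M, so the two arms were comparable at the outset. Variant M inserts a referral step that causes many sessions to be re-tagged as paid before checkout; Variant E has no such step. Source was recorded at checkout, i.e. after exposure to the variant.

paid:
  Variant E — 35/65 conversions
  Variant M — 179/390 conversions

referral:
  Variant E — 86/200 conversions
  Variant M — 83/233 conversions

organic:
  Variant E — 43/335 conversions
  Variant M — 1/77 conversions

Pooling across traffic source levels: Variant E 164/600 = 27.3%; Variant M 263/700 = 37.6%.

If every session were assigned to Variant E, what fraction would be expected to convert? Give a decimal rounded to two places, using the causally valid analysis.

Traffic source is downstream of the variant. One should not condition on a consequence of treatment, so the overall rates are the right comparison.
So P(outcome | do(Variant E)) is just the pooled rate for Variant E: 164/600 = 0.273.

0.27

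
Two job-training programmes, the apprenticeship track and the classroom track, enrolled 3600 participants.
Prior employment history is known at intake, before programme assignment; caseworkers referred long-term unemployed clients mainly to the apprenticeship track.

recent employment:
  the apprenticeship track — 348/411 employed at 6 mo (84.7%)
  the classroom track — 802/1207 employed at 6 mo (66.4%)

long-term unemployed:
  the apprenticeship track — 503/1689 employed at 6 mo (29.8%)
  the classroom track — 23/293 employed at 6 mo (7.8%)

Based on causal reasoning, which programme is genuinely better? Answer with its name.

Prior employment history differs across programmes for reasons unrelated to any effect of the programme itself, and it separately predicts the outcome — a classic confounder. We must compare within prior employment history levels.
Within each level — recent employment: 84.7% vs 66.4%; long-term unemployed: 29.8% vs 7.8% — the apprenticeship track is higher every time.

the apprenticeship track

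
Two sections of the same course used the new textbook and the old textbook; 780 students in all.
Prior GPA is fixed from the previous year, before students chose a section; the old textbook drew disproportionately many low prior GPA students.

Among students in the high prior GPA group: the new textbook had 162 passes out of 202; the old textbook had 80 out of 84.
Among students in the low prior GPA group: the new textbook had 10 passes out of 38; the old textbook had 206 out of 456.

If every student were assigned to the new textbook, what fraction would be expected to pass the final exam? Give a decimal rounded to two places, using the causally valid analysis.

the old textbook is higher inside every prior GPA band stratum but the new textbook is higher in aggregate. Whether to stratify depends on how prior GPA band relates to the teaching method.
Prior GPA band satisfies the back-door criterion: it is not a descendant of the teaching method, and it blocks the spurious path from teaching method to outcome. Adjusting for it (i.e., using the within-prior GPA band rates) gives the causal effect.
Standardising the new textbook to the population prior GPA band mix: 0.367·162/202 + 0.633·10/38 = 0.461.

0.46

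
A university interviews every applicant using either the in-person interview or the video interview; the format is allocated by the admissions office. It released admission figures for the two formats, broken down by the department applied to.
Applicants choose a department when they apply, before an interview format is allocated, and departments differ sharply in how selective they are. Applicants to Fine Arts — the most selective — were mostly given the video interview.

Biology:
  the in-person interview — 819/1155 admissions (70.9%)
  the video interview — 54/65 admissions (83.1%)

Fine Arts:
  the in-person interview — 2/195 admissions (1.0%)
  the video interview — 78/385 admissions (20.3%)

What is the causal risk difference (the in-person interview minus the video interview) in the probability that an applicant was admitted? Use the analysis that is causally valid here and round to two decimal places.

-0.14

Department satisfies the back-door criterion: it is not a descendant of the interview format, and it blocks the spurious path from interview format to outcome. Adjusting for it (i.e., using the within-department rates) gives the causal effect.
Adjusting over the population distribution of department: 0.678·(0.709−0.831) + 0.322·(0.010−0.203) = -0.144.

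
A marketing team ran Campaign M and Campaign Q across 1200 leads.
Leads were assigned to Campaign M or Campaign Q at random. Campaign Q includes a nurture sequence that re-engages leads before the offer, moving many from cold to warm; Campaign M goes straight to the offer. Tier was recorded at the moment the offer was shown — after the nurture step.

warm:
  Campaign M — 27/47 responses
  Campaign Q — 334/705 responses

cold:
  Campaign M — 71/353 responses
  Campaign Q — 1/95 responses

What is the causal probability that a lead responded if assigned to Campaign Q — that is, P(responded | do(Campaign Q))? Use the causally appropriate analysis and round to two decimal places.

Within every engagement tier level Campaign M has the higher rate, yet pooled Campaign Q does — Simpson's reversal.
Engagement tier here is a post-treatment variable shaped by the campaign; conditioning on it would introduce bias rather than remove it. The overall comparison is the causal one.
So P(outcome | do(Campaign Q)) is just the pooled rate for Campaign Q: 335/800 = 0.419.

0.42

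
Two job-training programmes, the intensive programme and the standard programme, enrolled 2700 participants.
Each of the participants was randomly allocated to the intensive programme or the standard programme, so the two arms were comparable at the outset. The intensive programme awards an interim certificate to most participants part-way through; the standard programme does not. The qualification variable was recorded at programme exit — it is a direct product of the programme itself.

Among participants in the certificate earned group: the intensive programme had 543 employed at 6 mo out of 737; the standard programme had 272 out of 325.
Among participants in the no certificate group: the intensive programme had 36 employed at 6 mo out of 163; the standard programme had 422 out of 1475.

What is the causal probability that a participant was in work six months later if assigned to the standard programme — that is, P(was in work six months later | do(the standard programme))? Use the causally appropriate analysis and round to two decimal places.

the standard programme is higher inside every qualification attained during the programme stratum but the intensive programme is higher in aggregate. Whether to stratify depends on how qualification attained during the programme relates to the programme.
Stratifying would compare programmes among participants the programmes themselves sorted into qualification attained during the programme groups — a form of selection on an intermediate. The unconditioned pooled rates give the total causal effect.
So P(outcome | do(the standard programme)) is just the pooled rate for the standard programme: 694/1800 = 0.386.

0.39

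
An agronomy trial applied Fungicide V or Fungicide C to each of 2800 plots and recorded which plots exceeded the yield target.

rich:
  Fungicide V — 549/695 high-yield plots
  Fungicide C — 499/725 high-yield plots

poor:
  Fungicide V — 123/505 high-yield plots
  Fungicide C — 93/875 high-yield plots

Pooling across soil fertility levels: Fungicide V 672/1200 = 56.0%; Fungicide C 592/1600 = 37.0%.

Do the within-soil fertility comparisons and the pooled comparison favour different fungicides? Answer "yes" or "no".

Within each soil fertility level (rich 79.0% vs 68.8%; poor 24.4% vs 10.6%), Fungicide V has the higher rate every time. Pooled: 56.0% vs 37.0% — Fungicide V has the higher rate overall. They agree.

no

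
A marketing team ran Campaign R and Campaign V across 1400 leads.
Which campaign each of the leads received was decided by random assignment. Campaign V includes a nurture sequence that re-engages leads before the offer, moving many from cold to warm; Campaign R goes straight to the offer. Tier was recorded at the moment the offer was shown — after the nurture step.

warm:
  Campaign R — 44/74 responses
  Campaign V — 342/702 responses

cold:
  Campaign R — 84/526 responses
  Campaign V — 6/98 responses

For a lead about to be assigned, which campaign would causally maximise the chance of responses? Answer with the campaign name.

The engagement tier-specific comparison favours Campaign R throughout, but the pooled figures favour Campaign V. The question is whether to condition on engagement tier.
Engagement tier lies on the pathway campaign → engagement tier → outcome, so adjusting for it blocks the indirect effect. For the total causal effect of campaign, use the unadjusted pooled rates.
Pooled: Campaign R 21.3% vs Campaign V 43.5%; Campaign V is higher overall.

Campaign V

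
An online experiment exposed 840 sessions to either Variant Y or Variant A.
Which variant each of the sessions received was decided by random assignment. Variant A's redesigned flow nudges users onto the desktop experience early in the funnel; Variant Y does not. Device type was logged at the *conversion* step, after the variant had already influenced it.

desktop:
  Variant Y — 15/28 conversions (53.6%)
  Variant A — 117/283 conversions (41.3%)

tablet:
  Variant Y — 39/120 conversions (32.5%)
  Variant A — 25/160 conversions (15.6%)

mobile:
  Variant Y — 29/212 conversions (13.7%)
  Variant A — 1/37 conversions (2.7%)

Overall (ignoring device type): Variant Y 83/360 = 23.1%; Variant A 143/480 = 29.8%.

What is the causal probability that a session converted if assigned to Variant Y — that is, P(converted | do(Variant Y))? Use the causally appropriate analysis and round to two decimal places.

0.23

Variant Y is higher inside every device type stratum but Variant A is higher in aggregate. Whether to stratify depends on how device type relates to the variant.
Device type lies on the pathway variant → device type → outcome, so adjusting for it blocks the indirect effect. For the total causal effect of variant, use the unadjusted pooled rates.
So P(outcome | do(Variant Y)) is just the pooled rate for Variant Y: 83/360 = 0.231.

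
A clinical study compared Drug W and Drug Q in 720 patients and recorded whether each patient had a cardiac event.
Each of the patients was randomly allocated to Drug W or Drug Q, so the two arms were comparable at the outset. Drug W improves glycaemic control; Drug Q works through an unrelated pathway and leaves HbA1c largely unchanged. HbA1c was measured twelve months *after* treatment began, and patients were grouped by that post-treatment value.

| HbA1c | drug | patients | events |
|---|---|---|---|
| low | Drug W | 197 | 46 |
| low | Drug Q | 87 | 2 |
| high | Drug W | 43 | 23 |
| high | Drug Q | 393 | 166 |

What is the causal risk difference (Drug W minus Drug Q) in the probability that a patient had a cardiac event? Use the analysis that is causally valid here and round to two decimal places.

Drug Q is lower inside every HbA1c stratum but Drug W is lower in aggregate. Whether to stratify depends on how HbA1c relates to the drug.
HbA1c here is a post-treatment variable shaped by the drug; conditioning on it would introduce bias rather than remove it. The overall comparison is the causal one.
The causal difference is the pooled difference: 0.287 − 0.350 = -0.062.

-0.06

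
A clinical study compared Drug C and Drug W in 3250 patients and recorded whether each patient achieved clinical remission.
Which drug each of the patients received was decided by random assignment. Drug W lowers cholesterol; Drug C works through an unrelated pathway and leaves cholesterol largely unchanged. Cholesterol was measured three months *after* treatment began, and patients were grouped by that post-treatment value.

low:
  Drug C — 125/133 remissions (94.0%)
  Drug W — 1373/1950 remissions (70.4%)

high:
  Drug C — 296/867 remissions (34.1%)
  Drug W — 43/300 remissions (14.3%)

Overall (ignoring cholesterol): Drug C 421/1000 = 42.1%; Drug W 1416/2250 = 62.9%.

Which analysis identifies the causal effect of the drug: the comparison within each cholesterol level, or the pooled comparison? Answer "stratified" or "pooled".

The stratified and pooled comparisons disagree (Drug C wins within each cholesterol; Drug W wins overall), so the answer turns on the causal role of cholesterol.
Cholesterol here is a post-treatment variable shaped by the drug; conditioning on it would introduce bias rather than remove it. The overall comparison is the causal one.
Pooled: Drug C 42.1% vs Drug W 62.9%; Drug W is higher overall.

pooled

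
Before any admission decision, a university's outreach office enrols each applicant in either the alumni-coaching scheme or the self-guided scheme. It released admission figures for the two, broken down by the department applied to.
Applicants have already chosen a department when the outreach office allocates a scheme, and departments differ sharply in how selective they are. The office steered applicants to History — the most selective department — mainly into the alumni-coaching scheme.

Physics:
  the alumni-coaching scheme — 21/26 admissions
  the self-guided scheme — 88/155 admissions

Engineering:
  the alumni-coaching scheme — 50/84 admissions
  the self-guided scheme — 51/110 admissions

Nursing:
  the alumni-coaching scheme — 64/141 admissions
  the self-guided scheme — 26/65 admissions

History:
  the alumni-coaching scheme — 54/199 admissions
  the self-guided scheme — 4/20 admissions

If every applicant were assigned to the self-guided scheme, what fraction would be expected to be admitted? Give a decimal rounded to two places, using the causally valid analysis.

Nothing the outreach scheme does changes department; the imbalance is an allocation artefact. With department also predicting the outcome, the pooled figure is confounded, and the within-stratum comparison is the causal one.
Standardising the self-guided scheme to the population department mix: 0.226·88/155 + 0.242·51/110 + 0.258·26/65 + 0.274·4/20 = 0.399.

0.40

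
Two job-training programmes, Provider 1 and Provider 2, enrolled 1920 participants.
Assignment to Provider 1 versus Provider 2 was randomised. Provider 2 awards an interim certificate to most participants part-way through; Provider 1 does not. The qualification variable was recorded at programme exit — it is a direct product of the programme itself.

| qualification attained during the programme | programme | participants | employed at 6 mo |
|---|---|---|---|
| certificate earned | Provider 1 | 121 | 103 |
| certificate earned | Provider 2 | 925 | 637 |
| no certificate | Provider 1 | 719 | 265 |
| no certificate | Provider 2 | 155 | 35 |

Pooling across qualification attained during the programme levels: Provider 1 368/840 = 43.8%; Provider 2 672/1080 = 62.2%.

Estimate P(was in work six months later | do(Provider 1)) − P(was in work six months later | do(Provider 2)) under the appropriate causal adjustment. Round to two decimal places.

The qualification attained during the programme-specific comparison favours Provider 1 throughout, but the pooled figures favour Provider 2. The question is whether to condition on qualification attained during the programme.
Qualification attained during the programme is downstream of the programme. One should not condition on a consequence of treatment, so the overall rates are the right comparison.
The causal difference is the pooled difference: 0.438 − 0.622 = -0.184.

-0.18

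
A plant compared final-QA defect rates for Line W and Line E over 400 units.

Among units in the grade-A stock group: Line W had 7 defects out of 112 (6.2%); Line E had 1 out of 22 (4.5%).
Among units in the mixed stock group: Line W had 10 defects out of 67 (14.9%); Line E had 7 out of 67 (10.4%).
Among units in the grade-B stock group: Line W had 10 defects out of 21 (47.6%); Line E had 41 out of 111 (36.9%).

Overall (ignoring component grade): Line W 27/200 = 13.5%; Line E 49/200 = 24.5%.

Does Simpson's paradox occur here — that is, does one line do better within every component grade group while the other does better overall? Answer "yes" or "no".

Within each component grade level (grade-A stock 6.2% vs 4.5%; mixed stock 14.9% vs 10.4%; grade-B stock 47.6% vs 36.9%), Line E has the lower rate every time. Pooled: 13.5% vs 24.5% — Line W has the lower rate overall. The two comparisons disagree.

yes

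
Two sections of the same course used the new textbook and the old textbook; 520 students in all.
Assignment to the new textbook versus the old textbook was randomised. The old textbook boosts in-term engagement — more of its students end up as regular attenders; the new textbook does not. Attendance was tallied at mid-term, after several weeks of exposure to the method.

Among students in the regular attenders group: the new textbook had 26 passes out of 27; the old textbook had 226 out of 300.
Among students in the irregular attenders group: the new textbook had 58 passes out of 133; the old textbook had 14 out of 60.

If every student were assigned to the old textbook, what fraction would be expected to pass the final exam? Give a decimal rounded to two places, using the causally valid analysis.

0.67

The distribution of mid-term attendance is itself part of what the teaching method does — it is an intermediate outcome. Holding it fixed would remove that part of the effect; the total effect is the pooled difference.
So P(outcome | do(the old textbook)) is just the pooled rate for the old textbook: 240/360 = 0.667.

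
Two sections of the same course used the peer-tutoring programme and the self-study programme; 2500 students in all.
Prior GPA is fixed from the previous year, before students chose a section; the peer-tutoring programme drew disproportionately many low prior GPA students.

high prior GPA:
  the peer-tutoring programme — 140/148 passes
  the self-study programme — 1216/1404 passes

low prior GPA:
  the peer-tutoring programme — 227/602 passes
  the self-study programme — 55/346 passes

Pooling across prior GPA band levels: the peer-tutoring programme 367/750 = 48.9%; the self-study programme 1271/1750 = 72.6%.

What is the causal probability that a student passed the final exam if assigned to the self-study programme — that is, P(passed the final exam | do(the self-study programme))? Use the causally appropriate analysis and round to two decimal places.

0.60

The prior GPA band-specific comparison favours the peer-tutoring programme throughout, but the pooled figures favour the self-study programme. The question is whether to condition on prior GPA band.
Prior GPA band differs across teaching methods for reasons unrelated to any effect of the teaching method itself, and it separately predicts the outcome — a classic confounder. We must compare within prior GPA band levels.
Standardising the self-study programme to the population prior GPA band mix: 0.621·1216/1404 + 0.379·55/346 = 0.598.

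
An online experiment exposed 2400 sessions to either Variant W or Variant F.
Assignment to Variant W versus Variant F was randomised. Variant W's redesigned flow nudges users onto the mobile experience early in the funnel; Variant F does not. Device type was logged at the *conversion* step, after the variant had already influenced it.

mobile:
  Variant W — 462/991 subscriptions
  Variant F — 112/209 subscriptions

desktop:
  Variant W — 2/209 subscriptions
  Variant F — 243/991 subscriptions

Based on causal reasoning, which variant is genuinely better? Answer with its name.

Variant F is higher inside every device type stratum but Variant W is higher in aggregate. Whether to stratify depends on how device type relates to the variant.
Stratifying would compare variants among sessions the variants themselves sorted into device type groups — a form of selection on an intermediate. The unconditioned pooled rates give the total causal effect.
Pooled: Variant W 38.7% vs Variant F 29.6%; Variant W is higher overall.

Variant W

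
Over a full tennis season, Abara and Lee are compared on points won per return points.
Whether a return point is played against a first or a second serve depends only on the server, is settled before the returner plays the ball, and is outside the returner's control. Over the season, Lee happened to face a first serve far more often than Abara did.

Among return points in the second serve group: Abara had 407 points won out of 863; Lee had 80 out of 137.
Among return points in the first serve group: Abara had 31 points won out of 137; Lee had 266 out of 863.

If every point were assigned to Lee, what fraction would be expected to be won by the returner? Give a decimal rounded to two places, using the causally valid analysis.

Serve type is set before the player has any effect — it is not caused by the player — and it independently drives the outcome. That makes it a confounder, so the causal comparison is within serve type levels.
Standardising Lee to the population serve type mix: 0.500·80/137 + 0.500·266/863 = 0.446.

0.45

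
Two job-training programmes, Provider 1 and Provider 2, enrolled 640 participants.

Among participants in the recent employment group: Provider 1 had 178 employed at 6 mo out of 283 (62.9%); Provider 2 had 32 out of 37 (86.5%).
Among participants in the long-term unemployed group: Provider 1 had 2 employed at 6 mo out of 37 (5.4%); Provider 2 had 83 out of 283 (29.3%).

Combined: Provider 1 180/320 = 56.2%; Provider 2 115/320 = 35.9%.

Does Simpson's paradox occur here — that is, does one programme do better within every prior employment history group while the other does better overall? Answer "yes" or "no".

Within each prior employment history level (recent employment 62.9% vs 86.5%; long-term unemployed 5.4% vs 29.3%), Provider 2 has the higher rate every time. Pooled: 56.2% vs 35.9% — Provider 1 has the higher rate overall. The two comparisons disagree.

yes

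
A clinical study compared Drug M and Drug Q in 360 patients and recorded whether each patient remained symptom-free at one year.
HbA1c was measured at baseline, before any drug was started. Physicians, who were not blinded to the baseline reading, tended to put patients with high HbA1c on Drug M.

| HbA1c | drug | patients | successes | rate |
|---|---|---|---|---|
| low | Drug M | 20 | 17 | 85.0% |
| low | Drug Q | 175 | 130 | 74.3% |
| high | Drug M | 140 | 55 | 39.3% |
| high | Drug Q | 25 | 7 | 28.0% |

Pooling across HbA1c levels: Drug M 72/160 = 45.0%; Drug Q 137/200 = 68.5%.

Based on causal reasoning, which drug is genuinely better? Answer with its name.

The stratified and pooled comparisons disagree (Drug M wins within each HbA1c; Drug Q wins overall), so the answer turns on the causal role of HbA1c.
HbA1c differs across drugs for reasons unrelated to any effect of the drug itself, and it separately predicts the outcome — a classic confounder. We must compare within HbA1c levels.
Within each level — low: 85.0% vs 74.3%; high: 39.3% vs 28.0% — Drug M is higher every time.

Drug M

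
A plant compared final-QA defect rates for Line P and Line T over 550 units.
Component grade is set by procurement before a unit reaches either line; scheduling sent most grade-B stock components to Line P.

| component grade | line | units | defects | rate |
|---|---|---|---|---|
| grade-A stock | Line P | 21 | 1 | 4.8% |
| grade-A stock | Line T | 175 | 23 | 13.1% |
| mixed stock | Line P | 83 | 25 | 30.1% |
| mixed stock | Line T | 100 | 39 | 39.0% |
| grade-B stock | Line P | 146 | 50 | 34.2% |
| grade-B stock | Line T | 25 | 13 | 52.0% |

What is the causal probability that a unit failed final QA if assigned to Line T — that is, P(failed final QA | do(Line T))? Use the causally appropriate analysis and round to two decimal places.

The imbalance in component grade arose from how units were allocated, not from anything the line did; and component grade independently affects the outcome. The pooled gap is confounded — condition on component grade.
Standardising Line T to the population component grade mix: 0.356·23/175 + 0.333·39/100 + 0.311·13/25 = 0.338.

0.34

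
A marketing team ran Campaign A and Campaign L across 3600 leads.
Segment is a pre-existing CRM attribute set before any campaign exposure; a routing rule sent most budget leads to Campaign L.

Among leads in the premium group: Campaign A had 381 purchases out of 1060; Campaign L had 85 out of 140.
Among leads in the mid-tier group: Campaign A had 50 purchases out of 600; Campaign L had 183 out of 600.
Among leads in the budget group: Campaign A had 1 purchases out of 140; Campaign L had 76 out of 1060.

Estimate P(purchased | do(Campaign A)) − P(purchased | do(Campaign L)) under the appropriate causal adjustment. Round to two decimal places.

Nothing the campaign does changes customer segment; the imbalance is an allocation artefact. With customer segment also predicting the outcome, the pooled figure is confounded, and the within-stratum comparison is the causal one.
Adjusting over the population distribution of customer segment: 0.333·(0.359−0.607) + 0.333·(0.083−0.305) + 0.333·(0.007−0.072) = -0.178.

-0.18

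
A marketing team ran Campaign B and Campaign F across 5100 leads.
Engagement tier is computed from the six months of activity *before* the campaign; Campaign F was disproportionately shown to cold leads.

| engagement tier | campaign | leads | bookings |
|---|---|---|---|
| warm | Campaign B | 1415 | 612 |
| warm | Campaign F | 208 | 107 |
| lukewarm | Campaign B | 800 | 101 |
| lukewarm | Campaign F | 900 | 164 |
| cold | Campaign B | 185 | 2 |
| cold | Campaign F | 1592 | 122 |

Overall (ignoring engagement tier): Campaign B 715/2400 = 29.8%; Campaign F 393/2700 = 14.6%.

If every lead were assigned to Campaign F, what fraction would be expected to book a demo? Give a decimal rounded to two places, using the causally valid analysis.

The imbalance in engagement tier arose from how leads were allocated, not from anything the campaign did; and engagement tier independently affects the outcome. The pooled gap is confounded — condition on engagement tier.
Standardising Campaign F to the population engagement tier mix: 0.318·107/208 + 0.333·164/900 + 0.348·122/1592 = 0.251.

0.25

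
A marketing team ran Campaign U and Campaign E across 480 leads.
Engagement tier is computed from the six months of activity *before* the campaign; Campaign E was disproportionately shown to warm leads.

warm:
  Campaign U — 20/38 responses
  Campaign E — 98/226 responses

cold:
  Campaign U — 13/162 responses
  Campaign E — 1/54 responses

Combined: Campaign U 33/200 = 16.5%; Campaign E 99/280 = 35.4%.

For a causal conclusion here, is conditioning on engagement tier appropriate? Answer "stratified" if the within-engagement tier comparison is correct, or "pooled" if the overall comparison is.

stratified

Engagement tier differs across campaigns for reasons unrelated to any effect of the campaign itself, and it separately predicts the outcome — a classic confounder. We must compare within engagement tier levels.
Within each level — warm: 52.6% vs 43.4%; cold: 8.0% vs 1.9% — Campaign U is higher every time.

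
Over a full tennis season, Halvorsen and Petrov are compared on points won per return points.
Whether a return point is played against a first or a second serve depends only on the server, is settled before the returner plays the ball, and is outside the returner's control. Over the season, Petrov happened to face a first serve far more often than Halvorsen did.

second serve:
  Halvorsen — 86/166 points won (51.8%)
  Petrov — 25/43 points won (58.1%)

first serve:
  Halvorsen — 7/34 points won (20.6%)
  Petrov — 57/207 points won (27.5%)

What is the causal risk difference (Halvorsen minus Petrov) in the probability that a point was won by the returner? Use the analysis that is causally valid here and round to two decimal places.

-0.07

Petrov is higher inside every serve type stratum but Halvorsen is higher in aggregate. Whether to stratify depends on how serve type relates to the player.
Since serve type is a pre-existing factor (not a product of the player) and it affects the outcome on its own, it is a confounder. The stratified rates, not the pooled rate, identify the causal effect.
Adjusting over the population distribution of serve type: 0.464·(0.518−0.581) + 0.536·(0.206−0.275) = -0.067.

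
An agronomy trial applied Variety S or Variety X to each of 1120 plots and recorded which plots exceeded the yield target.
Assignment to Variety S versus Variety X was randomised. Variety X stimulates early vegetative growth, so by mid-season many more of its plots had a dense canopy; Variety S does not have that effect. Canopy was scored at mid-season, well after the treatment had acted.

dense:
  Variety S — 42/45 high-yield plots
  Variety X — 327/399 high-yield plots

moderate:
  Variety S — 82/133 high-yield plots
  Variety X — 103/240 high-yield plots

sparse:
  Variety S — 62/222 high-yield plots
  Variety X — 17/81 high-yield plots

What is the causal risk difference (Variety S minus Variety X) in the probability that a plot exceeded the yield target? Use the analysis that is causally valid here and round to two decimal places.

Because the variety influences mid-season canopy, mid-season canopy is a post-treatment mediator, not a confounder. Stratifying on it would bias the estimate; the causal effect is the crude pooled difference.
The causal difference is the pooled difference: 0.465 − 0.621 = -0.156.

-0.16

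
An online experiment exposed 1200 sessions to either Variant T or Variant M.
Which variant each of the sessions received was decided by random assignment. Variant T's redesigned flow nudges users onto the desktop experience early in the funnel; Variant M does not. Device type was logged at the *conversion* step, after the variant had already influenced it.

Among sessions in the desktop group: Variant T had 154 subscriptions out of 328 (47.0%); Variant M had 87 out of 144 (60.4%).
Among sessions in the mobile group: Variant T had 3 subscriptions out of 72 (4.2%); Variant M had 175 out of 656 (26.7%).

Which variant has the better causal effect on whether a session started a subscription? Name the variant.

The stratified and pooled comparisons disagree (Variant M wins within each device type; Variant T wins overall), so the answer turns on the causal role of device type.
Device type lies on the pathway variant → device type → outcome, so adjusting for it blocks the indirect effect. For the total causal effect of variant, use the unadjusted pooled rates.
Pooled: Variant T 39.2% vs Variant M 32.8%; Variant T is higher overall.

Variant T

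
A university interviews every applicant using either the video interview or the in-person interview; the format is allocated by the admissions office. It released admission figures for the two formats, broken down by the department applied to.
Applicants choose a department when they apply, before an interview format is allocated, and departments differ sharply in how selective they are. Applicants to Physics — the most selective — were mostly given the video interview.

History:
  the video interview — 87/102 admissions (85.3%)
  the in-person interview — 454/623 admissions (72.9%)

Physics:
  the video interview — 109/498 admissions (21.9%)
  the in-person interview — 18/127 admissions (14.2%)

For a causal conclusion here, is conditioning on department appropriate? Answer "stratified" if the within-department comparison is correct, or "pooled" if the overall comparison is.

The stratified and pooled comparisons disagree (the video interview wins within each department; the in-person interview wins overall), so the answer turns on the causal role of department.
Since department is a pre-existing factor (not a product of the interview format) and it affects the outcome on its own, it is a confounder. The stratified rates, not the pooled rate, identify the causal effect.
Within each level — History: 85.3% vs 72.9%; Physics: 21.9% vs 14.2% — the video interview is higher every time.

stratified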